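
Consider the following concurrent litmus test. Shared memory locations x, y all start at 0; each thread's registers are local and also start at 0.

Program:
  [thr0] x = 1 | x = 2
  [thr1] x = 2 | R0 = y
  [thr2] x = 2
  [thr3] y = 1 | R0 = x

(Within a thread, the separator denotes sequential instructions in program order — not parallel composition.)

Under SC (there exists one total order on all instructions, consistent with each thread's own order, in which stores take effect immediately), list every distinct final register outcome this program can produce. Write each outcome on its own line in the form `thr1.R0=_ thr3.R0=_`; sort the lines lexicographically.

thr1.R0=0 thr3.R0=1
thr1.R0=0 thr3.R0=2
thr1.R0=1 thr3.R0=0
thr1.R0=1 thr3.R0=1
thr1.R0=1 thr3.R0=2

outcome vector order: (thr1.R0,thr3.R0)
|SC outcomes| = 5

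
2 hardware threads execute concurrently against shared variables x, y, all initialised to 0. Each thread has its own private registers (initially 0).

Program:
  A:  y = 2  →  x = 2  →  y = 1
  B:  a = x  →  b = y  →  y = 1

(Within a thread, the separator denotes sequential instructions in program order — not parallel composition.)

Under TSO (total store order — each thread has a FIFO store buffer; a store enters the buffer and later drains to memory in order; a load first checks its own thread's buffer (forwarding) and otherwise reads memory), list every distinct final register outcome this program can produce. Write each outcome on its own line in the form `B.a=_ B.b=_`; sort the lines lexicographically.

B.a=0 B.b=0
B.a=0 B.b=1
B.a=0 B.b=2
B.a=2 B.b=1
B.a=2 B.b=2

outcome vector order: (B.a,B.b)
|TSO outcomes| = 5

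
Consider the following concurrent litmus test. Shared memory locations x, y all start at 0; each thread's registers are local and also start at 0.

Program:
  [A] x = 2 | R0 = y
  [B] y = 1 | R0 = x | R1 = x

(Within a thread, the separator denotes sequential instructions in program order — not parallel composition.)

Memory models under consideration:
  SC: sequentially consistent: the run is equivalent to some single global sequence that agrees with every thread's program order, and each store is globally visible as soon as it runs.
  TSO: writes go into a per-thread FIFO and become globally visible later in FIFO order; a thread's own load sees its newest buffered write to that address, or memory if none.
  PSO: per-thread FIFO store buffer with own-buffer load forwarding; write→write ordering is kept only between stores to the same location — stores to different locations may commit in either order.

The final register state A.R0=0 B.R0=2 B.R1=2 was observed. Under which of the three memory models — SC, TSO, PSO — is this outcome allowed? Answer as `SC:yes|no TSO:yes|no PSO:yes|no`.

outcome vector order: (A.R0,B.R0,B.R1)
SC: 4 outcomes — {<0 2 2>, <1 0 0>, <1 0 2>, <1 2 2>}
TSO: 6 outcomes — {<0 0 0>, <0 0 2>, <0 2 2>, <1 0 0>, <1 0 2>, <1 2 2>}
PSO: 6 outcomes — {<0 0 0>, <0 0 2>, <0 2 2>, <1 0 0>, <1 0 2>, <1 2 2>}
target <0 2 2> ∈ {SC,TSO,PSO}

SC:yes TSO:yes PSO:yes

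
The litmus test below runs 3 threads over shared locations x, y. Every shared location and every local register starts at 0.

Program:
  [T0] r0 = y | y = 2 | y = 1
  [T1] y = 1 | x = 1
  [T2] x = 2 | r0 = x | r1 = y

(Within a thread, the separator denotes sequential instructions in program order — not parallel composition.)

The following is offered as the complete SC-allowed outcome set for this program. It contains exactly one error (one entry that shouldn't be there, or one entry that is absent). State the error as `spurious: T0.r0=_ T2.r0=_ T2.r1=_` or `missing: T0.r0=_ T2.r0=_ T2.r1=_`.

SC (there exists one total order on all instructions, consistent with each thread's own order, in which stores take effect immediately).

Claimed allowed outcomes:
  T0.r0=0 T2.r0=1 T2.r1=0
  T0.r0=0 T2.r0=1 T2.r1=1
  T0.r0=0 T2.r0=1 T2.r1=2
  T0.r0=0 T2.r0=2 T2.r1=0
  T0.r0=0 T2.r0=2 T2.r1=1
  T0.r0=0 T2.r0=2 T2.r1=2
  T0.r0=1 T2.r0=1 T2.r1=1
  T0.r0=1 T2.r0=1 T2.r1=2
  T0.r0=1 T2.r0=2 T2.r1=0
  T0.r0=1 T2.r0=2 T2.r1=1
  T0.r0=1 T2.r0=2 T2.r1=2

spurious: T0.r0=0 T2.r0=1 T2.r1=0

outcome vector order: (T0.r0,T2.r0,T2.r1)
SC: 10 outcomes — {(0,1,1); (0,1,2); (0,2,0); (0,2,1); (0,2,2); (1,1,1); (1,1,2); (1,2,0); (1,2,1); (1,2,2)}
claimed∖SC = {(0,1,0)}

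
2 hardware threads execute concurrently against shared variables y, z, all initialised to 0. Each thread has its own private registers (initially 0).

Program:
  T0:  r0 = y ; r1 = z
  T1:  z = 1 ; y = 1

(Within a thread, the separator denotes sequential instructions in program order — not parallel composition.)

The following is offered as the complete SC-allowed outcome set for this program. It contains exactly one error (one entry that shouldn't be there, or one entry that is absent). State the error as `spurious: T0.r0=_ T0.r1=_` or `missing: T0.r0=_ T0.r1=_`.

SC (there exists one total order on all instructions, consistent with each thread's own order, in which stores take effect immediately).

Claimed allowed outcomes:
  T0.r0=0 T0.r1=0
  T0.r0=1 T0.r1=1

outcome vector order: (T0.r0,T0.r1)
under SC → 00 01 11
SC∖claimed = {01}

missing: T0.r0=0 T0.r1=1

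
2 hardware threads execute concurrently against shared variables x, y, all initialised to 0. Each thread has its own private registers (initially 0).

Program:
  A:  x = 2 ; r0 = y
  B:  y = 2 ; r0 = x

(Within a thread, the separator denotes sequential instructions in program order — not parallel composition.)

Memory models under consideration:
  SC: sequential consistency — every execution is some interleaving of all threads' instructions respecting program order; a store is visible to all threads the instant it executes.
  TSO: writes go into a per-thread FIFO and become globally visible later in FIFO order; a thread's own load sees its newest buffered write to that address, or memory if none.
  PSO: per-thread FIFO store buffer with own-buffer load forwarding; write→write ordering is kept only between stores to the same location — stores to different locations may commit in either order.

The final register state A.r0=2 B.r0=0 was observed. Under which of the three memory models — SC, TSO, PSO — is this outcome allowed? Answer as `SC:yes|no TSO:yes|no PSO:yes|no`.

outcome vector order: (A.r0,B.r0)
under SC → (0,2); (2,0); (2,2)
under TSO → (0,0); (0,2); (2,0); (2,2)
under PSO → (0,0); (0,2); (2,0); (2,2)
target (2,0) ∈ {SC,TSO,PSO}

SC:yes TSO:yes PSO:yes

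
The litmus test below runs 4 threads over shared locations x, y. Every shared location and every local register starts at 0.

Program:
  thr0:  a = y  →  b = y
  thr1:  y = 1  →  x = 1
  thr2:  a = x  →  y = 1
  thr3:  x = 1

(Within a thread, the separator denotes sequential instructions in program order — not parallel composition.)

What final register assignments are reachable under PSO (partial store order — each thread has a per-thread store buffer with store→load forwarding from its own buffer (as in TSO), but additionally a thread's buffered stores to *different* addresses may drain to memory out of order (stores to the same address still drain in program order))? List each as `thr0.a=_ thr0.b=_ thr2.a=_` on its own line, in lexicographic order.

outcome vector order: (thr0.a,thr0.b,thr2.a)
|PSO outcomes| = 6

thr0.a=0 thr0.b=0 thr2.a=0
thr0.a=0 thr0.b=0 thr2.a=1
thr0.a=0 thr0.b=1 thr2.a=0
thr0.a=0 thr0.b=1 thr2.a=1
thr0.a=1 thr0.b=1 thr2.a=0
thr0.a=1 thr0.b=1 thr2.a=1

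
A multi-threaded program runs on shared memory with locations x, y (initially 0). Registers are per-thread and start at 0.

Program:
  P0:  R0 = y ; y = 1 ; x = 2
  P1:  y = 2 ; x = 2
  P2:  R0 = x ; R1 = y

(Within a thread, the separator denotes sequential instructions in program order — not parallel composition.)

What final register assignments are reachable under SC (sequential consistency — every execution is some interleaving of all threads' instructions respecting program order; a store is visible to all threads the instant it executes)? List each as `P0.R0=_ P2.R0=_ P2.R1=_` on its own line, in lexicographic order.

P0.R0=0 P2.R0=0 P2.R1=0
P0.R0=0 P2.R0=0 P2.R1=1
P0.R0=0 P2.R0=0 P2.R1=2
P0.R0=0 P2.R0=2 P2.R1=1
P0.R0=0 P2.R0=2 P2.R1=2
P0.R0=2 P2.R0=0 P2.R1=0
P0.R0=2 P2.R0=0 P2.R1=1
P0.R0=2 P2.R0=0 P2.R1=2
P0.R0=2 P2.R0=2 P2.R1=1
P0.R0=2 P2.R0=2 P2.R1=2

outcome vector order: (P0.R0,P2.R0,P2.R1)
|SC outcomes| = 10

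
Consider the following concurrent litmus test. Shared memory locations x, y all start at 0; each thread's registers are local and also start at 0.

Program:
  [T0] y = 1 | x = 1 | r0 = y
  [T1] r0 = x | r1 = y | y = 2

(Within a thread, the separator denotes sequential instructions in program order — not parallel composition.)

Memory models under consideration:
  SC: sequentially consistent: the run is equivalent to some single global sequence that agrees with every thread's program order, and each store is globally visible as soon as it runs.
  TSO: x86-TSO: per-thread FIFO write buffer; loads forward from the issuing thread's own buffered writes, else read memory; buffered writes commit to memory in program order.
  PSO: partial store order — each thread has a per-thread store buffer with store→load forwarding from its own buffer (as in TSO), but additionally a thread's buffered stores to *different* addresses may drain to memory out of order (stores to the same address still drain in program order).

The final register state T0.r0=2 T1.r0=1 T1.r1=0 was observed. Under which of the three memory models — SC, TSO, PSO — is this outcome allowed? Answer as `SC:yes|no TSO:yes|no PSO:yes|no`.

outcome vector order: (T0.r0,T1.r0,T1.r1)
SC: 6 outcomes — {(1,0,0) (1,0,1) (1,1,1) (2,0,0) (2,0,1) (2,1,1)}
TSO: 6 outcomes — {(1,0,0) (1,0,1) (1,1,1) (2,0,0) (2,0,1) (2,1,1)}
PSO: 8 outcomes — {(1,0,0) (1,0,1) (1,1,0) (1,1,1) (2,0,0) (2,0,1) (2,1,0) (2,1,1)}
target (2,1,0) ∈ {PSO}

SC:no TSO:no PSO:yes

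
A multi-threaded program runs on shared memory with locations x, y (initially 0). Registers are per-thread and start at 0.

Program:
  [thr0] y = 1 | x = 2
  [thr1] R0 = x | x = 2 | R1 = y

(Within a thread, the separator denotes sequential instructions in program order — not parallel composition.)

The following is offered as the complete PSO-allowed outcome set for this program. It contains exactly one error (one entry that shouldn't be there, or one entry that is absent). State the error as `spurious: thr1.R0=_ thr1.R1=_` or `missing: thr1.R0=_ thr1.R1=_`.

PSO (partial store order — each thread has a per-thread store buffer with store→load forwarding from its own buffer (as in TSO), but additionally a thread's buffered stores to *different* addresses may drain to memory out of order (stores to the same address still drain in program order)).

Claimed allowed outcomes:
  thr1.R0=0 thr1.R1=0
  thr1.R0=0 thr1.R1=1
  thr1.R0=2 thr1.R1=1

missing: thr1.R0=2 thr1.R1=0

outcome vector order: (thr1.R0,thr1.R1)
PSO: 4 outcomes — {(0,0) (0,1) (2,0) (2,1)}
PSO∖claimed = {(2,0)}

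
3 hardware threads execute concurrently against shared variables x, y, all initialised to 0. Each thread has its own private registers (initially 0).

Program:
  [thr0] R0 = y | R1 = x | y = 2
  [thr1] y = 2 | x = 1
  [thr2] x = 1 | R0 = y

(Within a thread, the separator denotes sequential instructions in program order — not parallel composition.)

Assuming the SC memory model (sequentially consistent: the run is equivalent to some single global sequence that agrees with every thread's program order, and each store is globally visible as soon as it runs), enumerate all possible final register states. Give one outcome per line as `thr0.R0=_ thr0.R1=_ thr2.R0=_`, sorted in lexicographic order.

thr0.R0=0 thr0.R1=0 thr2.R0=0
thr0.R0=0 thr0.R1=0 thr2.R0=2
thr0.R0=0 thr0.R1=1 thr2.R0=0
thr0.R0=0 thr0.R1=1 thr2.R0=2
thr0.R0=2 thr0.R1=0 thr2.R0=2
thr0.R0=2 thr0.R1=1 thr2.R0=0
thr0.R0=2 thr0.R1=1 thr2.R0=2

outcome vector order: (thr0.R0,thr0.R1,thr2.R0)
|SC outcomes| = 7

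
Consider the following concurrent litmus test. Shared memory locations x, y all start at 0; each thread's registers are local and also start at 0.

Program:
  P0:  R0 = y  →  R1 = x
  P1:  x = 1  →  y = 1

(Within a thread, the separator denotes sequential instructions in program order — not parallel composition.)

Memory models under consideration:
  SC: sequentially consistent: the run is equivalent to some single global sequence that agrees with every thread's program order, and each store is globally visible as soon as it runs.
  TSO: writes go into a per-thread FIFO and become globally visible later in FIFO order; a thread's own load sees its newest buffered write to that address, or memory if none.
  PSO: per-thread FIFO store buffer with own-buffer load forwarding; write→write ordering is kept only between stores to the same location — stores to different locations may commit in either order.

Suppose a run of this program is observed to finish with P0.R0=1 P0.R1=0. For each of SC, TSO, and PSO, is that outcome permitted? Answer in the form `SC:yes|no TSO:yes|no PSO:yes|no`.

outcome vector order: (P0.R0,P0.R1)
under SC → <0 0>; <0 1>; <1 1>
under TSO → <0 0>; <0 1>; <1 1>
under PSO → <0 0>; <0 1>; <1 0>; <1 1>
target <1 0> ∈ {PSO}

SC:no TSO:no PSO:yes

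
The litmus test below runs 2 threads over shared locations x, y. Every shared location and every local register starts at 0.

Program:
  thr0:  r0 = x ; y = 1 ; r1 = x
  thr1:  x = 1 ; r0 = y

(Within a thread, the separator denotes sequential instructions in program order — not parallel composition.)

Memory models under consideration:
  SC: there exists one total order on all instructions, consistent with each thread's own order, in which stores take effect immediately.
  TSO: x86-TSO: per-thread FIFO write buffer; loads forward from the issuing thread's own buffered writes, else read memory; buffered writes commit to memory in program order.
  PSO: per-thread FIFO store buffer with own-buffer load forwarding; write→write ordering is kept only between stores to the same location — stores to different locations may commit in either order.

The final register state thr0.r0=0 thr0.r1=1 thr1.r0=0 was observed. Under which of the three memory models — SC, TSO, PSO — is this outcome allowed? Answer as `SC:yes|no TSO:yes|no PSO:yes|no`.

outcome vector order: (thr0.r0,thr0.r1,thr1.r0)
SC: 5 outcomes — {<0 0 1>, <0 1 0>, <0 1 1>, <1 1 0>, <1 1 1>}
TSO: 6 outcomes — {<0 0 0>, <0 0 1>, <0 1 0>, <0 1 1>, <1 1 0>, <1 1 1>}
PSO: 6 outcomes — {<0 0 0>, <0 0 1>, <0 1 0>, <0 1 1>, <1 1 0>, <1 1 1>}
target <0 1 0> ∈ {SC,TSO,PSO}

SC:yes TSO:yes PSO:yes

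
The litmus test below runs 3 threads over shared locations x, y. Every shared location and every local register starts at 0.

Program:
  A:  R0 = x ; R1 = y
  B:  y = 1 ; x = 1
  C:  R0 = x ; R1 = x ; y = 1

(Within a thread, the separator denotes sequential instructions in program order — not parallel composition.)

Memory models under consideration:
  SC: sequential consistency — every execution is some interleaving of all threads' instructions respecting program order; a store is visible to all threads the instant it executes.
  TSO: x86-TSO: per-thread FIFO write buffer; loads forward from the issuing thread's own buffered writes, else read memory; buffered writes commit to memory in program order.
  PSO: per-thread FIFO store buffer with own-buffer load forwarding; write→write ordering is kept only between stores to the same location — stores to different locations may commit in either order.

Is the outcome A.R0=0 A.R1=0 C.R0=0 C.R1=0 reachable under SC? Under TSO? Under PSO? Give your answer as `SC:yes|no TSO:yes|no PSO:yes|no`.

outcome vector order: (A.R0,A.R1,C.R0,C.R1)
under SC → <0 0 0 0>, <0 0 0 1>, <0 0 1 1>, <0 1 0 0>, <0 1 0 1>, <0 1 1 1>, <1 1 0 0>, <1 1 0 1>, <1 1 1 1>
under TSO → <0 0 0 0>, <0 0 0 1>, <0 0 1 1>, <0 1 0 0>, <0 1 0 1>, <0 1 1 1>, <1 1 0 0>, <1 1 0 1>, <1 1 1 1>
under PSO → <0 0 0 0>, <0 0 0 1>, <0 0 1 1>, <0 1 0 0>, <0 1 0 1>, <0 1 1 1>, <1 0 0 0>, <1 0 0 1>, <1 0 1 1>, <1 1 0 0>, <1 1 0 1>, <1 1 1 1>
target <0 0 0 0> ∈ {SC,TSO,PSO}

SC:yes TSO:yes PSO:yes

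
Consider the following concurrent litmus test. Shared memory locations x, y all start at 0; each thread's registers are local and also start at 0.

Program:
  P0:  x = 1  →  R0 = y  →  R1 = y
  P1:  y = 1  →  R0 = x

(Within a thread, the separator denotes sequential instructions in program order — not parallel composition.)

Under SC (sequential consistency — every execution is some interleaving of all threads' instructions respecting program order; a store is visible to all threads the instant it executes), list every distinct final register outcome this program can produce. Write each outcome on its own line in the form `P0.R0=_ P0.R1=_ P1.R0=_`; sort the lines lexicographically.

outcome vector order: (P0.R0,P0.R1,P1.R0)
|SC outcomes| = 4

P0.R0=0 P0.R1=0 P1.R0=1
P0.R0=0 P0.R1=1 P1.R0=1
P0.R0=1 P0.R1=1 P1.R0=0
P0.R0=1 P0.R1=1 P1.R0=1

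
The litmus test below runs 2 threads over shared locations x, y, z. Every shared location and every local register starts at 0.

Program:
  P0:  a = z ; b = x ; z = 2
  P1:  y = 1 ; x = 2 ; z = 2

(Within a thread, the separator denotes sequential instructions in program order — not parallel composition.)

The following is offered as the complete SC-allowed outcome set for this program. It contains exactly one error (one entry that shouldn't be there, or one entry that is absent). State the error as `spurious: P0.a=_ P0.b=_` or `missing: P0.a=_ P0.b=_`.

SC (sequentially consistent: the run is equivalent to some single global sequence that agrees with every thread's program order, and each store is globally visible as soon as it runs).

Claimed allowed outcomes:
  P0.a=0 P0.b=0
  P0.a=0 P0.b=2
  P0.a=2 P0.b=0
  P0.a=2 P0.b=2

outcome vector order: (P0.a,P0.b)
SC: 3 outcomes — {00 02 22}
claimed∖SC = {20}

spurious: P0.a=2 P0.b=0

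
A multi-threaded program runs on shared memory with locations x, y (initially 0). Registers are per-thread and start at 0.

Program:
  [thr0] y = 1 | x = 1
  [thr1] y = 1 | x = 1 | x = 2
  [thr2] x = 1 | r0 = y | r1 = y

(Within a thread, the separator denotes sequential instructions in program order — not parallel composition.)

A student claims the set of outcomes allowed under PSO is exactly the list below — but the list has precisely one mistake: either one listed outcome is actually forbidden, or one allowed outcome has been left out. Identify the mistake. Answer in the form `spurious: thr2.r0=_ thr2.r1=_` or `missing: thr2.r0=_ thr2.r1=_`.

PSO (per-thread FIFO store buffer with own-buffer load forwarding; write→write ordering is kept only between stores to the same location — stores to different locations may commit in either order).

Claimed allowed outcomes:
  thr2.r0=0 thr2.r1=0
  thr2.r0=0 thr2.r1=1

missing: thr2.r0=1 thr2.r1=1

outcome vector order: (thr2.r0,thr2.r1)
PSO: 3 outcomes — {0/0, 0/1, 1/1}
PSO∖claimed = {1/1}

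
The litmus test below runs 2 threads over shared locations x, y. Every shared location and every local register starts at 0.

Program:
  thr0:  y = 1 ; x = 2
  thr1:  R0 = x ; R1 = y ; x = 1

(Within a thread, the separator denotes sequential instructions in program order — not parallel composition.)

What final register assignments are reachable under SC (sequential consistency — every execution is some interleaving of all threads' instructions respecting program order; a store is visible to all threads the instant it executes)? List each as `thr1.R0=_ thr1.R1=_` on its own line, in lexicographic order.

outcome vector order: (thr1.R0,thr1.R1)
|SC outcomes| = 3

thr1.R0=0 thr1.R1=0
thr1.R0=0 thr1.R1=1
thr1.R0=2 thr1.R1=1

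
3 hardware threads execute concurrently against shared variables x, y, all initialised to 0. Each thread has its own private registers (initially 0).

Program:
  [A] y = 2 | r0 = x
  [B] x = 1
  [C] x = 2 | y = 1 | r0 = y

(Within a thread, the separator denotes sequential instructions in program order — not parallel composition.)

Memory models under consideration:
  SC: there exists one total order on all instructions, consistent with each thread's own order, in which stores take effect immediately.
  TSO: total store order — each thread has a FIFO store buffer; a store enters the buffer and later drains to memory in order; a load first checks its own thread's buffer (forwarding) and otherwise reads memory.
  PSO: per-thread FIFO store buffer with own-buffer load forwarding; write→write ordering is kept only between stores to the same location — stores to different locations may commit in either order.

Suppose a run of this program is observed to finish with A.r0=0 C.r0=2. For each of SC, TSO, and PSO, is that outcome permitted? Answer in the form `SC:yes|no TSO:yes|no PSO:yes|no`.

outcome vector order: (A.r0,C.r0)
SC: 5 outcomes — {<0 1>, <1 1>, <1 2>, <2 1>, <2 2>}
TSO: 6 outcomes — {<0 1>, <0 2>, <1 1>, <1 2>, <2 1>, <2 2>}
PSO: 6 outcomes — {<0 1>, <0 2>, <1 1>, <1 2>, <2 1>, <2 2>}
target <0 2> ∈ {TSO,PSO}

SC:no TSO:yes PSO:yes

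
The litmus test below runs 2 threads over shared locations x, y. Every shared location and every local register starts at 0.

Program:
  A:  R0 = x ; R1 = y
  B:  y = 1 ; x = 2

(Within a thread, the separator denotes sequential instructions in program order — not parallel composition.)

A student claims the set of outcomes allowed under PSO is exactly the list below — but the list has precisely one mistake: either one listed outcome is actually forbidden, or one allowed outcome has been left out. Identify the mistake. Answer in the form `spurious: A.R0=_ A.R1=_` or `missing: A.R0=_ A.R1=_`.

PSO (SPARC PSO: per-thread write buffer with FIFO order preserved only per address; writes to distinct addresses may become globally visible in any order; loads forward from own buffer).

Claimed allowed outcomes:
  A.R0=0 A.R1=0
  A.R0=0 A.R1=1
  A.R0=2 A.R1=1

missing: A.R0=2 A.R1=0

outcome vector order: (A.R0,A.R1)
PSO (4): (0,0); (0,1); (2,0); (2,1)
PSO∖claimed = {(2,0)}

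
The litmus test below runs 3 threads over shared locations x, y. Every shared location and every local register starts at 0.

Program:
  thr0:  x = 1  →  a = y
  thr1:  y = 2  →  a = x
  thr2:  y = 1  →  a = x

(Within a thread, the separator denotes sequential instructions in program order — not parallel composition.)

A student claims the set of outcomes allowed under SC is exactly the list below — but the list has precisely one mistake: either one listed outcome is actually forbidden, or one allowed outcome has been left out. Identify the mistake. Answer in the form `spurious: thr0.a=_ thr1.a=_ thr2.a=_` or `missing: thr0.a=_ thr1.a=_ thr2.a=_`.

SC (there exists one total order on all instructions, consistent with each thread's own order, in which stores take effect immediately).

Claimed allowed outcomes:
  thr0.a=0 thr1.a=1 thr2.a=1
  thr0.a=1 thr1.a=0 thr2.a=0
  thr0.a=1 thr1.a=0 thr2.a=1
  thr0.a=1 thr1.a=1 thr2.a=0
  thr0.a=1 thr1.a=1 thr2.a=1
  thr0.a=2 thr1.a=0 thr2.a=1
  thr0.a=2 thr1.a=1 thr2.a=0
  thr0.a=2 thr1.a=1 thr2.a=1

missing: thr0.a=2 thr1.a=0 thr2.a=0

outcome vector order: (thr0.a,thr1.a,thr2.a)
[SC] allowed = {<0 1 1>; <1 0 0>; <1 0 1>; <1 1 0>; <1 1 1>; <2 0 0>; <2 0 1>; <2 1 0>; <2 1 1>}
SC∖claimed = {<2 0 0>}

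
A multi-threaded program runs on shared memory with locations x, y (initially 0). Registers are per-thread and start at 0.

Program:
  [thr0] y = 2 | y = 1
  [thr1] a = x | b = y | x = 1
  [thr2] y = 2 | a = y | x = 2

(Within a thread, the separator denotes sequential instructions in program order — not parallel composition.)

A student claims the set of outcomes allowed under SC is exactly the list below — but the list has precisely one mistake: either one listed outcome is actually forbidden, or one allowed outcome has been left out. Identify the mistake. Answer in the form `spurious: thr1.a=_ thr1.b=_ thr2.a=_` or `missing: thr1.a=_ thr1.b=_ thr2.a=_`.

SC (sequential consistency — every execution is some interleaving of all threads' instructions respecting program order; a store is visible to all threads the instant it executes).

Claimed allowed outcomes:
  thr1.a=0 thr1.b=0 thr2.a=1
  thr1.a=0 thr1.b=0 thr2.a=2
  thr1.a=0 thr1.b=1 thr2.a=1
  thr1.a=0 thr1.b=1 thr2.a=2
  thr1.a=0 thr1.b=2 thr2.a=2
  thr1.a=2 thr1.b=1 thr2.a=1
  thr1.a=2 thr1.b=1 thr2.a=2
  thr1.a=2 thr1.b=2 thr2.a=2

outcome vector order: (thr1.a,thr1.b,thr2.a)
SC (9): 001, 002, 011, 012, 021, 022, 211, 212, 222
SC∖claimed = {021}

missing: thr1.a=0 thr1.b=2 thr2.a=1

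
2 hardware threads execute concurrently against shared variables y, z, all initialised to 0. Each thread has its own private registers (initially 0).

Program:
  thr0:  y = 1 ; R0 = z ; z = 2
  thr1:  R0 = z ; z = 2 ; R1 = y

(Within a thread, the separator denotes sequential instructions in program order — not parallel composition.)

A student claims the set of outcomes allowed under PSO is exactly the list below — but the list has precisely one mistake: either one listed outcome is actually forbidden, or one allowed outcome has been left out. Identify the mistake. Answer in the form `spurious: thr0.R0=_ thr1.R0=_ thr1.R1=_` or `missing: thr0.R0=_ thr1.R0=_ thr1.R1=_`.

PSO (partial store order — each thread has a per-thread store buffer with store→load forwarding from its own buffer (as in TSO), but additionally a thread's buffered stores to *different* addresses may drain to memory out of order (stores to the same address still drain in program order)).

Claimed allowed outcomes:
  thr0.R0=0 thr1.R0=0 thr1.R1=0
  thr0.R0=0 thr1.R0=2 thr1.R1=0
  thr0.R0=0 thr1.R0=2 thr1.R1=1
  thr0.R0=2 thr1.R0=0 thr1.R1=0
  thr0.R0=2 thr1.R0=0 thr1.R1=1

missing: thr0.R0=0 thr1.R0=0 thr1.R1=1

outcome vector order: (thr0.R0,thr1.R0,thr1.R1)
[PSO] allowed = {(0,0,0); (0,0,1); (0,2,0); (0,2,1); (2,0,0); (2,0,1)}
PSO∖claimed = {(0,0,1)}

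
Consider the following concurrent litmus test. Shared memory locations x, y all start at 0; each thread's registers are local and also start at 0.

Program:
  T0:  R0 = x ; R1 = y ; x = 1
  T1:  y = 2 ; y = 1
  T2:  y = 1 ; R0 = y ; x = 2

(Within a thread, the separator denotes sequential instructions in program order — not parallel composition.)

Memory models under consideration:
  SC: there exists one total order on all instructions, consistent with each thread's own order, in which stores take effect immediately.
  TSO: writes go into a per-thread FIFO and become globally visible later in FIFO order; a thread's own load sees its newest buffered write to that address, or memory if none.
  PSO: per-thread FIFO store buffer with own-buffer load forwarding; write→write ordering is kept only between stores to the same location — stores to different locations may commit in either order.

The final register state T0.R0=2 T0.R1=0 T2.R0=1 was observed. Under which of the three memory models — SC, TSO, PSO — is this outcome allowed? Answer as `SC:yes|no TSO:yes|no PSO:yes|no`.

SC:no TSO:no PSO:yes

outcome vector order: (T0.R0,T0.R1,T2.R0)
under SC → (0,0,1) (0,0,2) (0,1,1) (0,1,2) (0,2,1) (0,2,2) (2,1,1) (2,1,2) (2,2,1) (2,2,2)
under TSO → (0,0,1) (0,0,2) (0,1,1) (0,1,2) (0,2,1) (0,2,2) (2,1,1) (2,1,2) (2,2,1) (2,2,2)
under PSO → (0,0,1) (0,0,2) (0,1,1) (0,1,2) (0,2,1) (0,2,2) (2,0,1) (2,1,1) (2,1,2) (2,2,1) (2,2,2)
target (2,0,1) ∈ {PSO}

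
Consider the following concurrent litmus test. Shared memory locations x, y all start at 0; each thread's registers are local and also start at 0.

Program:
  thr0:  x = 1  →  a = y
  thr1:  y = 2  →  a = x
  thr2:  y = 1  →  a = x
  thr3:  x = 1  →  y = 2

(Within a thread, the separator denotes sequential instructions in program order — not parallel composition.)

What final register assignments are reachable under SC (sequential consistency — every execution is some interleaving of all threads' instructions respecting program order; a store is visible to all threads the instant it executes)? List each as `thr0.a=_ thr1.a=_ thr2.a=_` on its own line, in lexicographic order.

outcome vector order: (thr0.a,thr1.a,thr2.a)
|SC outcomes| = 9

thr0.a=0 thr1.a=1 thr2.a=1
thr0.a=1 thr1.a=0 thr2.a=0
thr0.a=1 thr1.a=0 thr2.a=1
thr0.a=1 thr1.a=1 thr2.a=0
thr0.a=1 thr1.a=1 thr2.a=1
thr0.a=2 thr1.a=0 thr2.a=0
thr0.a=2 thr1.a=0 thr2.a=1
thr0.a=2 thr1.a=1 thr2.a=0
thr0.a=2 thr1.a=1 thr2.a=1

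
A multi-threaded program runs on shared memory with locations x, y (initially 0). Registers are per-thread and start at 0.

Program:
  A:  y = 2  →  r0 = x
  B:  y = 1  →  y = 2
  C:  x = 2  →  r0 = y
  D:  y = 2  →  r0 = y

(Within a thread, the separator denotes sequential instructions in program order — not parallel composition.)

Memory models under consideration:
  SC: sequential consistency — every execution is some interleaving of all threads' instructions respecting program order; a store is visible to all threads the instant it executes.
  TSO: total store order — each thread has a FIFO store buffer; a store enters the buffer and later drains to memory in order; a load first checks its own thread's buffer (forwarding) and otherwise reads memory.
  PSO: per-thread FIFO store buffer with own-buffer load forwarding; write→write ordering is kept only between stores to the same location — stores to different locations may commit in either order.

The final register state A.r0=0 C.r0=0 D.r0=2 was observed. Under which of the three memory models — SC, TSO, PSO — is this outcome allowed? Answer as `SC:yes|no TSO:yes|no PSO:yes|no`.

outcome vector order: (A.r0,C.r0,D.r0)
SC (10): 0/1/1; 0/1/2; 0/2/1; 0/2/2; 2/0/1; 2/0/2; 2/1/1; 2/1/2; 2/2/1; 2/2/2
TSO (12): 0/0/1; 0/0/2; 0/1/1; 0/1/2; 0/2/1; 0/2/2; 2/0/1; 2/0/2; 2/1/1; 2/1/2; 2/2/1; 2/2/2
PSO (12): 0/0/1; 0/0/2; 0/1/1; 0/1/2; 0/2/1; 0/2/2; 2/0/1; 2/0/2; 2/1/1; 2/1/2; 2/2/1; 2/2/2
target 0/0/2 ∈ {TSO,PSO}

SC:no TSO:yes PSO:yes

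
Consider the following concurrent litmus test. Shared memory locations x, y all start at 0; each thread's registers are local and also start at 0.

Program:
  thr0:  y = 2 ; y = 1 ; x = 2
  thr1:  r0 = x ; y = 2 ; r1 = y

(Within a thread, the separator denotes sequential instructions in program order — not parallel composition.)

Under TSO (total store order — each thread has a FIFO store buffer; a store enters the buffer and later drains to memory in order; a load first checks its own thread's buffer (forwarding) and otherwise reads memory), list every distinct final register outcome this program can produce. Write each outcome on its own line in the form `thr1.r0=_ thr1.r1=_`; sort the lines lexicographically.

thr1.r0=0 thr1.r1=1
thr1.r0=0 thr1.r1=2
thr1.r0=2 thr1.r1=2

outcome vector order: (thr1.r0,thr1.r1)
|TSO outcomes| = 3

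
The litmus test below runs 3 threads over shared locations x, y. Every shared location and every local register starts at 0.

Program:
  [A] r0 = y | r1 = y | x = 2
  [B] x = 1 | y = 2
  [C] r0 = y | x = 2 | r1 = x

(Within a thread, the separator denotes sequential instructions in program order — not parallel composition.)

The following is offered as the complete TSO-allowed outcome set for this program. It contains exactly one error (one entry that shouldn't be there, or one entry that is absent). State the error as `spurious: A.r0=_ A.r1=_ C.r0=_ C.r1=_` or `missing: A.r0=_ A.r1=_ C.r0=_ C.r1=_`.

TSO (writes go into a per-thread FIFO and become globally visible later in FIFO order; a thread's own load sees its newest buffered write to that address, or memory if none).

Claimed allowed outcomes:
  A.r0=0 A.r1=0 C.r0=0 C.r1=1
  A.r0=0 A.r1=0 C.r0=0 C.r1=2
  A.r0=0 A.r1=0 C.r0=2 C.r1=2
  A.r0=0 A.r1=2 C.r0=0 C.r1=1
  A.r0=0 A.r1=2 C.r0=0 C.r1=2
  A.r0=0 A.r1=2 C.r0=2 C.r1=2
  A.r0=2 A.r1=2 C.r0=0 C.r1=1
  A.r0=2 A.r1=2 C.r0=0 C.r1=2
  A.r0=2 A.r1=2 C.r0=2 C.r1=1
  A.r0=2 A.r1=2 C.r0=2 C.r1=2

outcome vector order: (A.r0,A.r1,C.r0,C.r1)
TSO (9): <0 0 0 1>, <0 0 0 2>, <0 0 2 2>, <0 2 0 1>, <0 2 0 2>, <0 2 2 2>, <2 2 0 1>, <2 2 0 2>, <2 2 2 2>
claimed∖TSO = {<2 2 2 1>}

spurious: A.r0=2 A.r1=2 C.r0=2 C.r1=1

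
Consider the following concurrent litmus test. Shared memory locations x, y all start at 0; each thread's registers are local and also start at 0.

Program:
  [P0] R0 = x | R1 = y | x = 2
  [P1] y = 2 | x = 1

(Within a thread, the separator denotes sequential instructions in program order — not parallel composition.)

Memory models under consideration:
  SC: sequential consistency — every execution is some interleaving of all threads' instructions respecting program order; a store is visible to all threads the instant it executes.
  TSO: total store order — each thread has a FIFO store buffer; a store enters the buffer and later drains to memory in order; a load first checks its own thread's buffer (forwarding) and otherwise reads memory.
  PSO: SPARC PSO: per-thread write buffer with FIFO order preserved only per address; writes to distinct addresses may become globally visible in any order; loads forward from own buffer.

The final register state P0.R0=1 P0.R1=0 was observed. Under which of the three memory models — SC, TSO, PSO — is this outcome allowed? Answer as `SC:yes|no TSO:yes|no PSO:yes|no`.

SC:no TSO:no PSO:yes

outcome vector order: (P0.R0,P0.R1)
SC (3): 00, 02, 12
TSO (3): 00, 02, 12
PSO (4): 00, 02, 10, 12
target 10 ∈ {PSO}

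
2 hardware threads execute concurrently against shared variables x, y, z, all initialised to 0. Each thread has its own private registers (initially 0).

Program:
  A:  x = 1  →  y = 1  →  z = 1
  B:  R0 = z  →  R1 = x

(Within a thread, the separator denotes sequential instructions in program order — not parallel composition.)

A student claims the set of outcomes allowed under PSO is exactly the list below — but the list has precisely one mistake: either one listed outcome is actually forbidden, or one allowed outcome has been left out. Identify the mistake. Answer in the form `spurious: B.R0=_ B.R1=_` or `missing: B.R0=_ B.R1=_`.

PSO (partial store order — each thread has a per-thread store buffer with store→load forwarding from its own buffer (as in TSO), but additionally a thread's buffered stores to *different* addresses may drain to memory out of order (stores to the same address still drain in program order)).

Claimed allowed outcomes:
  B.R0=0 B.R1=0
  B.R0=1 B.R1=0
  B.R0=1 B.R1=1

missing: B.R0=0 B.R1=1

outcome vector order: (B.R0,B.R1)
under PSO → 0/0 0/1 1/0 1/1
PSO∖claimed = {0/1}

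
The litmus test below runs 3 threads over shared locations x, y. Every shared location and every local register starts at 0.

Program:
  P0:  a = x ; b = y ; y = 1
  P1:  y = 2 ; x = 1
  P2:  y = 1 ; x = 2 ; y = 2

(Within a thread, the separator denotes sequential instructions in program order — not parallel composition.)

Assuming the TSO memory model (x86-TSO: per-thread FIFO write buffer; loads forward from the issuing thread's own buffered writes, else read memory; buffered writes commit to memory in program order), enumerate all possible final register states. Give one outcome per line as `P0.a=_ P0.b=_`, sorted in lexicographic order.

outcome vector order: (P0.a,P0.b)
|TSO outcomes| = 7

P0.a=0 P0.b=0
P0.a=0 P0.b=1
P0.a=0 P0.b=2
P0.a=1 P0.b=1
P0.a=1 P0.b=2
P0.a=2 P0.b=1
P0.a=2 P0.b=2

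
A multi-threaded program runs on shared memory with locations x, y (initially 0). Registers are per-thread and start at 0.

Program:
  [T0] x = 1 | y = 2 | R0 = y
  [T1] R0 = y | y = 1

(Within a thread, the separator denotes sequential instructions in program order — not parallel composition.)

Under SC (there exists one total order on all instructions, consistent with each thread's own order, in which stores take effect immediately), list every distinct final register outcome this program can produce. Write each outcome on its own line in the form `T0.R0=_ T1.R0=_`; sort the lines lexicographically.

outcome vector order: (T0.R0,T1.R0)
|SC outcomes| = 4

T0.R0=1 T1.R0=0
T0.R0=1 T1.R0=2
T0.R0=2 T1.R0=0
T0.R0=2 T1.R0=2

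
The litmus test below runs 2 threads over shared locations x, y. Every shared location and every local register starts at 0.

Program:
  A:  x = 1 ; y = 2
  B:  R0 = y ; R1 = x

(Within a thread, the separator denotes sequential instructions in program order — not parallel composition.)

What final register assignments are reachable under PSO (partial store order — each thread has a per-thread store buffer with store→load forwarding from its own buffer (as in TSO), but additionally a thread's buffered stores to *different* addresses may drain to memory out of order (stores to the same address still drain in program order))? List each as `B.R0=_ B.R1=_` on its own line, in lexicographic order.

B.R0=0 B.R1=0
B.R0=0 B.R1=1
B.R0=2 B.R1=0
B.R0=2 B.R1=1

outcome vector order: (B.R0,B.R1)
|PSO outcomes| = 4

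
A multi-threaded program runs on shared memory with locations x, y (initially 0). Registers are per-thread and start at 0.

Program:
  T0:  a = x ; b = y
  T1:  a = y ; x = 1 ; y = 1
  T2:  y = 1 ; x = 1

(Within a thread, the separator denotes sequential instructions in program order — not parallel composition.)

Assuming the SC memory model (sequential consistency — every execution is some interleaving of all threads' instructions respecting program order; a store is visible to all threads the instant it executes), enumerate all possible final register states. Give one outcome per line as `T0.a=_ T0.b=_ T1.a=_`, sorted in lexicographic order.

outcome vector order: (T0.a,T0.b,T1.a)
|SC outcomes| = 7

T0.a=0 T0.b=0 T1.a=0
T0.a=0 T0.b=0 T1.a=1
T0.a=0 T0.b=1 T1.a=0
T0.a=0 T0.b=1 T1.a=1
T0.a=1 T0.b=0 T1.a=0
T0.a=1 T0.b=1 T1.a=0
T0.a=1 T0.b=1 T1.a=1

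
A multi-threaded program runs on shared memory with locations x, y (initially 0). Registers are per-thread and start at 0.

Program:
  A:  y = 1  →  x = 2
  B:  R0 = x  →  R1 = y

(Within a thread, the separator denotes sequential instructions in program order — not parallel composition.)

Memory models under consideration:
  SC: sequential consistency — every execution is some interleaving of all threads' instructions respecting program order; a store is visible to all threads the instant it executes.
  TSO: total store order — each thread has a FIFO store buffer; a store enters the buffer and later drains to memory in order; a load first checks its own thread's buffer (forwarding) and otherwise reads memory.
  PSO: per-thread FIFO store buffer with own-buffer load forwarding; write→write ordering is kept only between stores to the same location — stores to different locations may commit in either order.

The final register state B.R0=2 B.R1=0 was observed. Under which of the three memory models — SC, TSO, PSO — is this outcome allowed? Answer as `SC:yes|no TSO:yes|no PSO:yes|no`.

outcome vector order: (B.R0,B.R1)
SC: 3 outcomes — {<0 0> <0 1> <2 1>}
TSO: 3 outcomes — {<0 0> <0 1> <2 1>}
PSO: 4 outcomes — {<0 0> <0 1> <2 0> <2 1>}
target <2 0> ∈ {PSO}

SC:no TSO:no PSO:yes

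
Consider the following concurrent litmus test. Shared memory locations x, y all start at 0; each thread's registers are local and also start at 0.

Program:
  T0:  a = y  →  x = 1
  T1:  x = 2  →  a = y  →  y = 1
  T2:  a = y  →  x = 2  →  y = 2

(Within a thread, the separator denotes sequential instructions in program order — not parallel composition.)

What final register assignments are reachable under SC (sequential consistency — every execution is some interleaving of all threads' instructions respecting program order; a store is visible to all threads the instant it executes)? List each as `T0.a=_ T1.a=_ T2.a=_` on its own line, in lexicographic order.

T0.a=0 T1.a=0 T2.a=0
T0.a=0 T1.a=0 T2.a=1
T0.a=0 T1.a=2 T2.a=0
T0.a=1 T1.a=0 T2.a=0
T0.a=1 T1.a=0 T2.a=1
T0.a=1 T1.a=2 T2.a=0
T0.a=2 T1.a=0 T2.a=0
T0.a=2 T1.a=0 T2.a=1
T0.a=2 T1.a=2 T2.a=0

outcome vector order: (T0.a,T1.a,T2.a)
|SC outcomes| = 9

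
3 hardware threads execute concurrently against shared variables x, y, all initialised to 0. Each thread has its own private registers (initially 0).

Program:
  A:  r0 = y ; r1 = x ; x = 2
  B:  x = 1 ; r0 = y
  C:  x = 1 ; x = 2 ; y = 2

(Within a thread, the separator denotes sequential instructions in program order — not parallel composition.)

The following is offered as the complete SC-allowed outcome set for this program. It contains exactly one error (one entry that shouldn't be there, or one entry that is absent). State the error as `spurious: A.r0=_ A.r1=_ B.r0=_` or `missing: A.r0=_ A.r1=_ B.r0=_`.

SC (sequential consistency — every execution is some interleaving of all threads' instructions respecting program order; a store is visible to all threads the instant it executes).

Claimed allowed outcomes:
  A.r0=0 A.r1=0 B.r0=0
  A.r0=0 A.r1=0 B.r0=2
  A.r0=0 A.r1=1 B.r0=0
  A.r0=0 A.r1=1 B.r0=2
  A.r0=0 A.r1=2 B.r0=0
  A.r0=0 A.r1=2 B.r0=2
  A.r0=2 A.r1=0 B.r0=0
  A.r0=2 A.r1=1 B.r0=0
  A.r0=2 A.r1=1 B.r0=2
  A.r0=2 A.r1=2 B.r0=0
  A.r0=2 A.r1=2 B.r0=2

outcome vector order: (A.r0,A.r1,B.r0)
SC: 10 outcomes — {<0 0 0> <0 0 2> <0 1 0> <0 1 2> <0 2 0> <0 2 2> <2 1 0> <2 1 2> <2 2 0> <2 2 2>}
claimed∖SC = {<2 0 0>}

spurious: A.r0=2 A.r1=0 B.r0=0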